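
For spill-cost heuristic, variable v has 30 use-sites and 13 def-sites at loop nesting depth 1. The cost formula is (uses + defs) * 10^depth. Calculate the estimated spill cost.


uses + defs = 30 + 13 = 43
10^1 = 10
Spill cost = 43 * 10 = 430

430


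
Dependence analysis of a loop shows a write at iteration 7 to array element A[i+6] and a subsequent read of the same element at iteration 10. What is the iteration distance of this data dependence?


Distance = read iteration - write iteration
= 10 - 7 = 3

3


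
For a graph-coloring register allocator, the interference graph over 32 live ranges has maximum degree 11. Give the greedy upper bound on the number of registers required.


Greedy coloring never needs more than (max_degree + 1) colors: when coloring a vertex, at most max_degree neighbors are already colored.
Upper bound = 11 + 1 = 12

12


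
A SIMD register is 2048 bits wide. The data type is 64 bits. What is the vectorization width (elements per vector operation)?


Width = SIMD bits / data type bits
= 2048 / 64 = 32

32


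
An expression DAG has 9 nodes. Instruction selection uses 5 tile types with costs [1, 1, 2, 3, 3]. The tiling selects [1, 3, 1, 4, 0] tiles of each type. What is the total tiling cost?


Total cost = sum(count_i * cost_i)
= 1*1 + 3*1 + 1*2 + 4*3 + 0*3
= 18

18


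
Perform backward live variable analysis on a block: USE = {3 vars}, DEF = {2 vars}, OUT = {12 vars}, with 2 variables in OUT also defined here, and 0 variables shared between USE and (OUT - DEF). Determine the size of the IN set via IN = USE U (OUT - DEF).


OUT - DEF: 12 - 2 = 10
|IN| = |USE| + |OUT - DEF| - |USE ∩ (OUT - DEF)| = 3 + 10 - 0 = 13

13


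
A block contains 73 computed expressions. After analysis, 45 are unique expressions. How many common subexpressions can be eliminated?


CSE count = total expressions - unique expressions
= 73 - 45 = 28

28


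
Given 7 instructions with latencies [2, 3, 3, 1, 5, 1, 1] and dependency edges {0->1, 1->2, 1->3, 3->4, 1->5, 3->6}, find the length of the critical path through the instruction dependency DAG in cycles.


Compute longest path through dependency graph: dist(Ik) = max over predecessors of dist + latency(Ik).
dist(I0) = latency 2 = 2
dist(I1) = dist(I0) + 3 = 2 + 3 = 5
dist(I2) = dist(I1) + 3 = 5 + 3 = 8
dist(I3) = dist(I1) + 1 = 5 + 1 = 6
dist(I4) = dist(I3) + 5 = 6 + 5 = 11
dist(I5) = dist(I1) + 1 = 5 + 1 = 6
dist(I6) = dist(I3) + 1 = 6 + 1 = 7
Critical path = max dist = 11

11


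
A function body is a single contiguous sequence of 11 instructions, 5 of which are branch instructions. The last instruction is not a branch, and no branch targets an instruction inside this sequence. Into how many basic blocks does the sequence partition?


With no in-sequence branch targets, the leaders are the first instruction plus the instruction after each branch.
Number of basic blocks = branches + 1
= 5 + 1 = 6

6


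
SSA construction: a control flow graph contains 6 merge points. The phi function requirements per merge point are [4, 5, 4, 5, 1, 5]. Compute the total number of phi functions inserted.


Total phi functions = sum of phi functions at each join node
= 4 + 5 + 4 + 5 + 1 + 5 = 24

24


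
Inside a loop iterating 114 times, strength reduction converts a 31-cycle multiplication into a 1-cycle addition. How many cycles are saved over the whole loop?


Per-iteration saving = 31 - 1 = 30
Total saved = 114 * 30 = 3420

3420


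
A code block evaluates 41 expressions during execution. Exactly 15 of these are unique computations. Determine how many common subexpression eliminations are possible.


CSE count = total expressions - unique expressions
= 41 - 15 = 26

26


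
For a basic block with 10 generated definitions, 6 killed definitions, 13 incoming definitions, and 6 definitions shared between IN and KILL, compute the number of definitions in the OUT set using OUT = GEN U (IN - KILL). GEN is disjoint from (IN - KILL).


IN - KILL: 13 - 6 = 7 surviving definitions
OUT = GEN + surviving = 10 + 7 = 17

17


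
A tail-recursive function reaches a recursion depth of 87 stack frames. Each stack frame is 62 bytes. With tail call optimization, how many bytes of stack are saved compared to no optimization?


Without TCO: 87 * 62 = 5394 bytes
With TCO: reuse 1 frame = 62 bytes
Savings = 5394 - 62 = 5332

5332


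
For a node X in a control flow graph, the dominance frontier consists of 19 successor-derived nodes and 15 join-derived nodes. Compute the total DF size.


DF(X) = direct successor contributions + join point contributions
= 19 + 15 = 34

34


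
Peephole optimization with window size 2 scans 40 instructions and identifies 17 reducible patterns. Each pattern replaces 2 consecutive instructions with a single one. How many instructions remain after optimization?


Each match removes 1 instructions.
Total removed = 17 * 1 = 17
Remaining = 40 - 17 = 23

23


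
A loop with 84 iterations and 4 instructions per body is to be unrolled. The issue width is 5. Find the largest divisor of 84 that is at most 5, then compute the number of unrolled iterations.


Largest divisor of 84 <= 5 is 4
New iterations = 84 / 4 = 21

21


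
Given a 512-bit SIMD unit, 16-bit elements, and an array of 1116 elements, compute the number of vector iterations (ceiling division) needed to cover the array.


Width = 512 / 16 = 32 elements per vector op
Iterations = ceil(1116 / 32) = 35

35


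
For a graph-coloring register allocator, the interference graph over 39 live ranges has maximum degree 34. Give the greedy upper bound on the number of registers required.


Greedy coloring never needs more than (max_degree + 1) colors: when coloring a vertex, at most max_degree neighbors are already colored.
Upper bound = 34 + 1 = 35

35


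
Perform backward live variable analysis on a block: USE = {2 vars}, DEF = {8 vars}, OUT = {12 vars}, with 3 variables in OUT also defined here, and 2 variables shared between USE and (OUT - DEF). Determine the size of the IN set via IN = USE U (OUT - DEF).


OUT - DEF: 12 - 3 = 9
|IN| = |USE| + |OUT - DEF| - |USE ∩ (OUT - DEF)| = 2 + 9 - 2 = 9

9


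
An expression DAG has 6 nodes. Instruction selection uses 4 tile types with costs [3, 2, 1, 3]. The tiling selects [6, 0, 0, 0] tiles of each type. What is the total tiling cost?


Total cost = sum(count_i * cost_i)
= 6*3 + 0*2 + 0*1 + 0*3
= 18

18


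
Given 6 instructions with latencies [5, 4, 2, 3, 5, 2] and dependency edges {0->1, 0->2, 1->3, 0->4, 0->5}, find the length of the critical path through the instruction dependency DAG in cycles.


Compute longest path through dependency graph: dist(Ik) = max over predecessors of dist + latency(Ik).
dist(I0) = latency 5 = 5
dist(I1) = dist(I0) + 4 = 5 + 4 = 9
dist(I2) = dist(I0) + 2 = 5 + 2 = 7
dist(I3) = dist(I1) + 3 = 9 + 3 = 12
dist(I4) = dist(I0) + 5 = 5 + 5 = 10
dist(I5) = dist(I0) + 2 = 5 + 2 = 7
Critical path = max dist = 12

12


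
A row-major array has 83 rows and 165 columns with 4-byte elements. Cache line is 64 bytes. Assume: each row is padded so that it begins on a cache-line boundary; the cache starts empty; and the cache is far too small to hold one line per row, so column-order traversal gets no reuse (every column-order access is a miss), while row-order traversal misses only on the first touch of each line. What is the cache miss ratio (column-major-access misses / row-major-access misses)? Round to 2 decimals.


Each row occupies 165 * 4 = 660 bytes and starts on a line boundary, so it spans ceil(660 / 64) = 11 cache lines.
Row-major traversal misses (one per line touched): 83 * ceil(165 * 4 / 64) = 913
Column-major traversal misses (no reuse, every access misses): 83 * 165 = 13695
Ratio = 13695 / 913 = 15.0

15.0


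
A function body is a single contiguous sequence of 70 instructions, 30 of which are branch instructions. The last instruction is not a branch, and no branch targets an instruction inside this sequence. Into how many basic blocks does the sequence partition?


With no in-sequence branch targets, the leaders are the first instruction plus the instruction after each branch.
Number of basic blocks = branches + 1
= 30 + 1 = 31

31


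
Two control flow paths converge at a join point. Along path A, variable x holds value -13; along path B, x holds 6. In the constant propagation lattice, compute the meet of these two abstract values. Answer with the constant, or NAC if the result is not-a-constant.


Meet operation: if both paths give the same constant, result is that constant; if they differ, result is NAC (not-a-constant).
Path A: -13, Path B: 6 -> differ
Result: not-a-constant -> NAC

NAC


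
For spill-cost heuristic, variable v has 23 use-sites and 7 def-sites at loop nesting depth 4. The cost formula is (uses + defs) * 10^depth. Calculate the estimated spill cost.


uses + defs = 23 + 7 = 30
10^4 = 10000
Spill cost = 30 * 10000 = 300000

300000


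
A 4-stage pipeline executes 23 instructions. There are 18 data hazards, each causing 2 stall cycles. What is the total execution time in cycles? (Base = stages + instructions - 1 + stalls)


Base cycles = 4 + 23 - 1 = 26
Total stalls = 18 * 2 = 36
Total = 26 + 36 = 62

62


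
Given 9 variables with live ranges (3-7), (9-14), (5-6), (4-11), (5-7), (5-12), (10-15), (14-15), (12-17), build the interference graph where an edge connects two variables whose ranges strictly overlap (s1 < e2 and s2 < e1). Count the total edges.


Check all pairs for overlapping intervals.
Two intervals (s1,e1) and (s2,e2) overlap if s1 < e2 and s2 < e1.
v0 (3-7) vs v1..v8: overlaps v2, v3, v4, v5 -> 4
v1 (9-14) vs v2..v8: overlaps v3, v5, v6, v8 -> 4
v2 (5-6) vs v3..v8: overlaps v3, v4, v5 -> 3
v3 (4-11) vs v4..v8: overlaps v4, v5, v6 -> 3
v4 (5-7) vs v5..v8: overlaps v5 -> 1
v5 (5-12) vs v6..v8: overlaps v6 -> 1
v6 (10-15) vs v7..v8: overlaps v7, v8 -> 2
v7 (14-15) vs v8: overlaps v8 -> 1
Total overlapping pairs = 4 + 4 + 3 + 3 + 1 + 1 + 2 + 1 = 19

19


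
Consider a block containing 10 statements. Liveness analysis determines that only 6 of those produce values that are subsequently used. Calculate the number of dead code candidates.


Dead code = total statements - live definitions
= 10 - 6 = 4

4


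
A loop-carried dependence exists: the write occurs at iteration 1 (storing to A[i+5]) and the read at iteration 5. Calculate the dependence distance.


Distance = read iteration - write iteration
= 5 - 1 = 4

4


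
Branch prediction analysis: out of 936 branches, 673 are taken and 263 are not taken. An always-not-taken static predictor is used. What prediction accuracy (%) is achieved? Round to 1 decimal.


Predictor: always-not-taken
Correct predictions = 263
Accuracy = 263 / 936 * 100 = 28.1%

28.1


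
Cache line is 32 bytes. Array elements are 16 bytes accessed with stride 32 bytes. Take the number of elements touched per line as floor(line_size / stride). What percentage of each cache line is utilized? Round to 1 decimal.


Elements per cache line = floor(32 / 32) = 1
Bytes used = 1 * 16 = 16
Utilization = 16 / 32 * 100 = 50.0%

50.0


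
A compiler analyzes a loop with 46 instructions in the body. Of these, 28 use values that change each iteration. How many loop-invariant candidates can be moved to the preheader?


Invariant candidates = total - loop-dependent
= 46 - 28 = 18

18


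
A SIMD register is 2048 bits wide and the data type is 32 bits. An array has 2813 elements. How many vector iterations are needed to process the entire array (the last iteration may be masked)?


Width = 2048 / 32 = 64 elements per vector op
Iterations = ceil(2813 / 64) = 44

44


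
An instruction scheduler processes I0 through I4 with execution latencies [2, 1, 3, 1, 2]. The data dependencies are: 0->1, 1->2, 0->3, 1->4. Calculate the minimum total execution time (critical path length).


Compute longest path through dependency graph: dist(Ik) = max over predecessors of dist + latency(Ik).
dist(I0) = latency 2 = 2
dist(I1) = dist(I0) + 1 = 2 + 1 = 3
dist(I2) = dist(I1) + 3 = 3 + 3 = 6
dist(I3) = dist(I0) + 1 = 2 + 1 = 3
dist(I4) = dist(I1) + 2 = 3 + 2 = 5
Critical path = max dist = 6

6


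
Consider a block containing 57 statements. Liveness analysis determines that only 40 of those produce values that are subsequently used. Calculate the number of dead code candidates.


Dead code = total statements - live definitions
= 57 - 40 = 17

17


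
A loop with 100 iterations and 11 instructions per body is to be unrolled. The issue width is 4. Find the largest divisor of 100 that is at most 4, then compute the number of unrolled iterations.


Largest divisor of 100 <= 4 is 4
New iterations = 100 / 4 = 25

25


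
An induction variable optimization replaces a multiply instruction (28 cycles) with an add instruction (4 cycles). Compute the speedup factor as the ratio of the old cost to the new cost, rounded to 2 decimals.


Ratio = mult_cost / add_cost = 28 / 4 = 7.0

7.0


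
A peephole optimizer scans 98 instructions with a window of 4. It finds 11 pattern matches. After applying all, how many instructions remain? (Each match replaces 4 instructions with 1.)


Each match removes 3 instructions.
Total removed = 11 * 3 = 33
Remaining = 98 - 33 = 65

65


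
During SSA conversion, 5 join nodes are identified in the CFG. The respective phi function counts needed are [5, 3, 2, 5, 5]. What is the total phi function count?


Total phi functions = sum of phi functions at each join node
= 5 + 3 + 2 + 5 + 5 = 20

20


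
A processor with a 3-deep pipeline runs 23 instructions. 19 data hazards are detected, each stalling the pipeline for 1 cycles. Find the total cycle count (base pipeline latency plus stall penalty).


Base cycles = 3 + 23 - 1 = 25
Total stalls = 19 * 1 = 19
Total = 25 + 19 = 44

44


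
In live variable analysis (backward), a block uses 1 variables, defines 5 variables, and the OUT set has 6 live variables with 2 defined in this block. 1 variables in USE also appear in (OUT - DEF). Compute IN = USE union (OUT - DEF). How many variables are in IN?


OUT - DEF: 6 - 2 = 4
|IN| = |USE| + |OUT - DEF| - |USE ∩ (OUT - DEF)| = 1 + 4 - 1 = 4

4


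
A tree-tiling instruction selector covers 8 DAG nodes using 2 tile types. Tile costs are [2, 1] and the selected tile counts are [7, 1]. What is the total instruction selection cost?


Total cost = sum(count_i * cost_i)
= 7*2 + 1*1
= 15

15


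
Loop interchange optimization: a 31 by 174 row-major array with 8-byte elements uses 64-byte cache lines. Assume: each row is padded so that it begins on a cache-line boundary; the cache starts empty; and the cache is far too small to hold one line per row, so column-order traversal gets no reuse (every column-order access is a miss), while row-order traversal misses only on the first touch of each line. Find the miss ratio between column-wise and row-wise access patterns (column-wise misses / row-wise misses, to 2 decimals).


Each row occupies 174 * 8 = 1392 bytes and starts on a line boundary, so it spans ceil(1392 / 64) = 22 cache lines.
Row-major traversal misses (one per line touched): 31 * ceil(174 * 8 / 64) = 682
Column-major traversal misses (no reuse, every access misses): 31 * 174 = 5394
Ratio = 5394 / 682 = 7.91

7.91


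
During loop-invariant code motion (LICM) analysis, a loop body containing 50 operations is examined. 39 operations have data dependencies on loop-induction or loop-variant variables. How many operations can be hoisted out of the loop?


Invariant candidates = total - loop-dependent
= 50 - 39 = 11

11


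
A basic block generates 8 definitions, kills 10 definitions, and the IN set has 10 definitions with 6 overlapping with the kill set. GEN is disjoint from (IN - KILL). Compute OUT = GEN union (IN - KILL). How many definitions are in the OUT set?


IN - KILL: 10 - 6 = 4 surviving definitions
OUT = GEN + surviving = 8 + 4 = 12

12


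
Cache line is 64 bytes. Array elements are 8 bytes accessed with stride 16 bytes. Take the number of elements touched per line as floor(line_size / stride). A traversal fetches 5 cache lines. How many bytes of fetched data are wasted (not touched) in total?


Elements per line = floor(64 / 16) = 4
Bytes used per line = 4 * 8 = 32
Wasted per line = 64 - 32 = 32
Total wasted = 32 * 5 = 160

160


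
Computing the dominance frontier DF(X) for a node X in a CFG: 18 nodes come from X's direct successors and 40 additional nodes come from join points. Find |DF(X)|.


DF(X) = direct successor contributions + join point contributions
= 18 + 40 = 58

58


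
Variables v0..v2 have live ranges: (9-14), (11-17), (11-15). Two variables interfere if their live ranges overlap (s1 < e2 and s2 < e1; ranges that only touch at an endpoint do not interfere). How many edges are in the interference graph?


Check all pairs for overlapping intervals.
Two intervals (s1,e1) and (s2,e2) overlap if s1 < e2 and s2 < e1.
v0 (9-14) vs v1..v2: overlaps v1, v2 -> 2
v1 (11-17) vs v2: overlaps v2 -> 1
Total overlapping pairs = 2 + 1 = 3

3


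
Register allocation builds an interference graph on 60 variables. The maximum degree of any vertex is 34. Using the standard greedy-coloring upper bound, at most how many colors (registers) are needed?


Greedy coloring never needs more than (max_degree + 1) colors: when coloring a vertex, at most max_degree neighbors are already colored.
Upper bound = 34 + 1 = 35

35


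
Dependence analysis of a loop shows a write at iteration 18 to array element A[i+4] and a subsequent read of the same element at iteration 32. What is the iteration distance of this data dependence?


Distance = read iteration - write iteration
= 32 - 18 = 14

14


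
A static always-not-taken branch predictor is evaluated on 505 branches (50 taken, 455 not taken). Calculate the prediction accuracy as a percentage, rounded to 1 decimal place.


Predictor: always-not-taken
Correct predictions = 455
Accuracy = 455 / 505 * 100 = 90.1%

90.1


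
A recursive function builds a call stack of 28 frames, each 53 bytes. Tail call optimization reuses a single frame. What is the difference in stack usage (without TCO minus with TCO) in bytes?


Without TCO: 28 * 53 = 1484 bytes
With TCO: reuse 1 frame = 53 bytes
Savings = 1484 - 53 = 1431

1431


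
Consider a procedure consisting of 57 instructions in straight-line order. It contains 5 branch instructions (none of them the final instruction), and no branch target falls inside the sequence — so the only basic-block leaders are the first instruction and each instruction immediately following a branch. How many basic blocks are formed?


With no in-sequence branch targets, the leaders are the first instruction plus the instruction after each branch.
Number of basic blocks = branches + 1
= 5 + 1 = 6

6


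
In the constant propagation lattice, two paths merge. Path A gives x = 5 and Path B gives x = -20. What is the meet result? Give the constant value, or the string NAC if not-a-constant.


Meet operation: if both paths give the same constant, result is that constant; if they differ, result is NAC (not-a-constant).
Path A: 5, Path B: -20 -> differ
Result: not-a-constant -> NAC

NAC


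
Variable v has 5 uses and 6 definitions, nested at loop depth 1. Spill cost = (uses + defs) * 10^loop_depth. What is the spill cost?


uses + defs = 5 + 6 = 11
10^1 = 10
Spill cost = 11 * 10 = 110

110


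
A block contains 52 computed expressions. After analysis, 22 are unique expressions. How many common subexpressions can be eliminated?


CSE count = total expressions - unique expressions
= 52 - 22 = 30

30


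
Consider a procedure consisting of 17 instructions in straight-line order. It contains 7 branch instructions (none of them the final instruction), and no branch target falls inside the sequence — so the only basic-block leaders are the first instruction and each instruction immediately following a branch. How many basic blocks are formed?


With no in-sequence branch targets, the leaders are the first instruction plus the instruction after each branch.
Number of basic blocks = branches + 1
= 7 + 1 = 8

8


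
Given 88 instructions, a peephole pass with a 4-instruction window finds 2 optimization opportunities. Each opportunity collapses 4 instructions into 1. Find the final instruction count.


Each match removes 3 instructions.
Total removed = 2 * 3 = 6
Remaining = 88 - 6 = 82

82


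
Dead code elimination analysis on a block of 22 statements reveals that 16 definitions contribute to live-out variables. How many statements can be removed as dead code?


Dead code = total statements - live definitions
= 22 - 16 = 6

6


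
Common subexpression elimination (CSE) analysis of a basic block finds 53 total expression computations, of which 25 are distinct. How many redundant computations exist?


CSE count = total expressions - unique expressions
= 53 - 25 = 28

28


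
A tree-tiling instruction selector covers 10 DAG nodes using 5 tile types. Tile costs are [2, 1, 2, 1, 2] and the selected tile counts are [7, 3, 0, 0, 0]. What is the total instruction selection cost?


Total cost = sum(count_i * cost_i)
= 7*2 + 3*1 + 0*2 + 0*1 + 0*2
= 17

17


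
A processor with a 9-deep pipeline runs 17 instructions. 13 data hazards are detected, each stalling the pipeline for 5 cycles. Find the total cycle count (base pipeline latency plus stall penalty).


Base cycles = 9 + 17 - 1 = 25
Total stalls = 13 * 5 = 65
Total = 25 + 65 = 90

90


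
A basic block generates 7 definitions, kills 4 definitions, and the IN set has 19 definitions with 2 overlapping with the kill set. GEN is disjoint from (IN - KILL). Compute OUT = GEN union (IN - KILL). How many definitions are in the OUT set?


IN - KILL: 19 - 2 = 17 surviving definitions
OUT = GEN + surviving = 7 + 17 = 24

24


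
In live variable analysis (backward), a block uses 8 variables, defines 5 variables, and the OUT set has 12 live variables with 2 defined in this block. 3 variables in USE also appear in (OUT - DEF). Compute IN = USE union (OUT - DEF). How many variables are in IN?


OUT - DEF: 12 - 2 = 10
|IN| = |USE| + |OUT - DEF| - |USE ∩ (OUT - DEF)| = 8 + 10 - 3 = 15

15


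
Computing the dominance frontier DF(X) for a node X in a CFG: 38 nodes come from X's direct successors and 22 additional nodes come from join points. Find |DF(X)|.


DF(X) = direct successor contributions + join point contributions
= 38 + 22 = 60

60


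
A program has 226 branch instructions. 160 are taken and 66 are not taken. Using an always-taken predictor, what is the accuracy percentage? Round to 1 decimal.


Predictor: always-taken
Correct predictions = 160
Accuracy = 160 / 226 * 100 = 70.8%

70.8


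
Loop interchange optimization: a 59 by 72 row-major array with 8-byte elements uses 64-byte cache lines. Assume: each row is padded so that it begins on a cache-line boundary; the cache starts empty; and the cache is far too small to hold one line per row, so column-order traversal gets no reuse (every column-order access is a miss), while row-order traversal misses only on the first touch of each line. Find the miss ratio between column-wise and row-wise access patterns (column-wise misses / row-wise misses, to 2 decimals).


Each row occupies 72 * 8 = 576 bytes and starts on a line boundary, so it spans ceil(576 / 64) = 9 cache lines.
Row-major traversal misses (one per line touched): 59 * ceil(72 * 8 / 64) = 531
Column-major traversal misses (no reuse, every access misses): 59 * 72 = 4248
Ratio = 4248 / 531 = 8.0

8.0


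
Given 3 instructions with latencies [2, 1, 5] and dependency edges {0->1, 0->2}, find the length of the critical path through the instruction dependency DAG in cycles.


Compute longest path through dependency graph: dist(Ik) = max over predecessors of dist + latency(Ik).
dist(I0) = latency 2 = 2
dist(I1) = dist(I0) + 1 = 2 + 1 = 3
dist(I2) = dist(I0) + 5 = 2 + 5 = 7
Critical path = max dist = 7

7


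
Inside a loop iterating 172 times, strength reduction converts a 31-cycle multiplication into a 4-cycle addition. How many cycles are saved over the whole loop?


Per-iteration saving = 31 - 4 = 27
Total saved = 172 * 27 = 4644

4644


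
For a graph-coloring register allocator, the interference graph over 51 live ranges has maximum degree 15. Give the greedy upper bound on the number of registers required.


Greedy coloring never needs more than (max_degree + 1) colors: when coloring a vertex, at most max_degree neighbors are already colored.
Upper bound = 15 + 1 = 16

16


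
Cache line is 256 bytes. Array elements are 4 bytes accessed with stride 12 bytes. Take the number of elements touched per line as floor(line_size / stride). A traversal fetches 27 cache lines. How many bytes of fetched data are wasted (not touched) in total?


Elements per line = floor(256 / 12) = 21
Bytes used per line = 21 * 4 = 84
Wasted per line = 256 - 84 = 172
Total wasted = 172 * 27 = 4644

4644


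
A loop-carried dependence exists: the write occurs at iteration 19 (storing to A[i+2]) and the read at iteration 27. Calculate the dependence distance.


Distance = read iteration - write iteration
= 27 - 19 = 8

8


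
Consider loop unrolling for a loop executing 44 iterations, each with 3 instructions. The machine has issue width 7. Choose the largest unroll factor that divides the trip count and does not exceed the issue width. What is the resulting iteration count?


Largest divisor of 44 <= 7 is 4
New iterations = 44 / 4 = 11

11


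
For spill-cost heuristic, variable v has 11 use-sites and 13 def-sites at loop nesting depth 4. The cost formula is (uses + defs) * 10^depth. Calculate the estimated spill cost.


uses + defs = 11 + 13 = 24
10^4 = 10000
Spill cost = 24 * 10000 = 240000

240000


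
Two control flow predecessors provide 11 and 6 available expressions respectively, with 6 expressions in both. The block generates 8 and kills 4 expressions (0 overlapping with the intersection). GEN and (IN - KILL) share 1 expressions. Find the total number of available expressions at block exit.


IN = intersection of predecessors = 6
IN - KILL = 6 - 0 = 6
|OUT| = |GEN| + |IN - KILL| - |GEN ∩ (IN - KILL)| = 8 + 6 - 1 = 13

13


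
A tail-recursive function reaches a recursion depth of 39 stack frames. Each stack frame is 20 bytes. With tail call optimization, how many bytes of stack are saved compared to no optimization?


Without TCO: 39 * 20 = 780 bytes
With TCO: reuse 1 frame = 20 bytes
Savings = 780 - 20 = 760

760


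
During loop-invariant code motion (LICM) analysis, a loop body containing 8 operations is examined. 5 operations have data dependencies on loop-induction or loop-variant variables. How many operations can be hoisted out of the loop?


Invariant candidates = total - loop-dependent
= 8 - 5 = 3

3


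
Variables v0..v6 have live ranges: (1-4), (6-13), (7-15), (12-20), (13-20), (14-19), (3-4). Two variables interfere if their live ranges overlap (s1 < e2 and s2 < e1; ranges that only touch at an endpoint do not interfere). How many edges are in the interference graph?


Check all pairs for overlapping intervals.
Two intervals (s1,e1) and (s2,e2) overlap if s1 < e2 and s2 < e1.
v0 (1-4) vs v1..v6: overlaps v6 -> 1
v1 (6-13) vs v2..v6: overlaps v2, v3 -> 2
v2 (7-15) vs v3..v6: overlaps v3, v4, v5 -> 3
v3 (12-20) vs v4..v6: overlaps v4, v5 -> 2
v4 (13-20) vs v5..v6: overlaps v5 -> 1
v5 (14-19) vs v6: overlaps none -> 0
Total overlapping pairs = 1 + 2 + 3 + 2 + 1 + 0 = 9

9


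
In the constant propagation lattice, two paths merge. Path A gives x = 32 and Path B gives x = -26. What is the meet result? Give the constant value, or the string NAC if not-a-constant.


Meet operation: if both paths give the same constant, result is that constant; if they differ, result is NAC (not-a-constant).
Path A: 32, Path B: -26 -> differ
Result: not-a-constant -> NAC

NAC


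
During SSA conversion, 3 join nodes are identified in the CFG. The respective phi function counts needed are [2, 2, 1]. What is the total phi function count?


Total phi functions = sum of phi functions at each join node
= 2 + 2 + 1 = 5

5


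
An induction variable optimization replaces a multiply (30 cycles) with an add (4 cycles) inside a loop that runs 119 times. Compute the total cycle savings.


Per-iteration saving = 30 - 4 = 26
Total saved = 119 * 26 = 3094

3094


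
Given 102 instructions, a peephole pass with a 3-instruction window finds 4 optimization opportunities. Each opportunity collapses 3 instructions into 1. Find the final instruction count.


Each match removes 2 instructions.
Total removed = 4 * 2 = 8
Remaining = 102 - 8 = 94

94


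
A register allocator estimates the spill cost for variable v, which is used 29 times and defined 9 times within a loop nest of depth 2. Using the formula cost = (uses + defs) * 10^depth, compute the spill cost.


uses + defs = 29 + 9 = 38
10^2 = 100
Spill cost = 38 * 100 = 3800

3800


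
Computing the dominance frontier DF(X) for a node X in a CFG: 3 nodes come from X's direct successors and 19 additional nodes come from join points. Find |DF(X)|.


DF(X) = direct successor contributions + join point contributions
= 3 + 19 = 22

22


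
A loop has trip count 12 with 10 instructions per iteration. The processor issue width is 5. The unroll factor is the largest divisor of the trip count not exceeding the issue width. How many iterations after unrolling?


Largest divisor of 12 <= 5 is 4
New iterations = 12 / 4 = 3

3


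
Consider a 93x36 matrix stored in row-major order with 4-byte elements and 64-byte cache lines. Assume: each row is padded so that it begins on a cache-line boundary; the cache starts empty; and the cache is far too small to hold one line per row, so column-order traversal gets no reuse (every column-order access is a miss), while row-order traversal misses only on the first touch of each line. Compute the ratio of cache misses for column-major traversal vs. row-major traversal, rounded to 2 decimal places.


Each row occupies 36 * 4 = 144 bytes and starts on a line boundary, so it spans ceil(144 / 64) = 3 cache lines.
Row-major traversal misses (one per line touched): 93 * ceil(36 * 4 / 64) = 279
Column-major traversal misses (no reuse, every access misses): 93 * 36 = 3348
Ratio = 3348 / 279 = 12.0

12.0


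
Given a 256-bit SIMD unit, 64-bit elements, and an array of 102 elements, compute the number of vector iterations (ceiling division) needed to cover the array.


Width = 256 / 64 = 4 elements per vector op
Iterations = ceil(102 / 4) = 26

26


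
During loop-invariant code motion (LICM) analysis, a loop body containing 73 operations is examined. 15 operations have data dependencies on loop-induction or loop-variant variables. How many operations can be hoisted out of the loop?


Invariant candidates = total - loop-dependent
= 73 - 15 = 58

58


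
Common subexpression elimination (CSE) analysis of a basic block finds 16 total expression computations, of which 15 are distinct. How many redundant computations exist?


CSE count = total expressions - unique expressions
= 16 - 15 = 1

1


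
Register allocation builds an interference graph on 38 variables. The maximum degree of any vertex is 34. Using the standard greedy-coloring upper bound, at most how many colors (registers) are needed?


Greedy coloring never needs more than (max_degree + 1) colors: when coloring a vertex, at most max_degree neighbors are already colored.
Upper bound = 34 + 1 = 35

35


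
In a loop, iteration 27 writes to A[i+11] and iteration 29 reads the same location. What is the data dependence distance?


Distance = read iteration - write iteration
= 29 - 27 = 2

2


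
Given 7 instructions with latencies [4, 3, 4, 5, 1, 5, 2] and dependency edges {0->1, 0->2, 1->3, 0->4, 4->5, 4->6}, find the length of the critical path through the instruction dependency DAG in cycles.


Compute longest path through dependency graph: dist(Ik) = max over predecessors of dist + latency(Ik).
dist(I0) = latency 4 = 4
dist(I1) = dist(I0) + 3 = 4 + 3 = 7
dist(I2) = dist(I0) + 4 = 4 + 4 = 8
dist(I3) = dist(I1) + 5 = 7 + 5 = 12
dist(I4) = dist(I0) + 1 = 4 + 1 = 5
dist(I5) = dist(I4) + 5 = 5 + 5 = 10
dist(I6) = dist(I4) + 2 = 5 + 2 = 7
Critical path = max dist = 12

12


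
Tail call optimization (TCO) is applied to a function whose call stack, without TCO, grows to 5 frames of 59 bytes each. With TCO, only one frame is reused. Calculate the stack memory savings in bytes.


Without TCO: 5 * 59 = 295 bytes
With TCO: reuse 1 frame = 59 bytes
Savings = 295 - 59 = 236

236


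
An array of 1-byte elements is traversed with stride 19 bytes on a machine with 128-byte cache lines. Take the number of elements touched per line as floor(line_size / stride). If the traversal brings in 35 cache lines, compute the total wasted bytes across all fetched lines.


Elements per line = floor(128 / 19) = 6
Bytes used per line = 6 * 1 = 6
Wasted per line = 128 - 6 = 122
Total wasted = 122 * 35 = 4270

4270


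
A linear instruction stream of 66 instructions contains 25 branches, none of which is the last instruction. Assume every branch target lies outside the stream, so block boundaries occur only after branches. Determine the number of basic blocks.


With no in-sequence branch targets, the leaders are the first instruction plus the instruction after each branch.
Number of basic blocks = branches + 1
= 25 + 1 = 26

26


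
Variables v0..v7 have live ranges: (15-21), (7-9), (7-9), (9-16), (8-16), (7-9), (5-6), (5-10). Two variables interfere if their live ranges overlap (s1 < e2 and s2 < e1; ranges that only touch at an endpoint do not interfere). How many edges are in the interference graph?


Check all pairs for overlapping intervals.
Two intervals (s1,e1) and (s2,e2) overlap if s1 < e2 and s2 < e1.
v0 (15-21) vs v1..v7: overlaps v3, v4 -> 2
v1 (7-9) vs v2..v7: overlaps v2, v4, v5, v7 -> 4
v2 (7-9) vs v3..v7: overlaps v4, v5, v7 -> 3
v3 (9-16) vs v4..v7: overlaps v4, v7 -> 2
v4 (8-16) vs v5..v7: overlaps v5, v7 -> 2
v5 (7-9) vs v6..v7: overlaps v7 -> 1
v6 (5-6) vs v7: overlaps v7 -> 1
Total overlapping pairs = 2 + 4 + 3 + 2 + 2 + 1 + 1 = 15

15


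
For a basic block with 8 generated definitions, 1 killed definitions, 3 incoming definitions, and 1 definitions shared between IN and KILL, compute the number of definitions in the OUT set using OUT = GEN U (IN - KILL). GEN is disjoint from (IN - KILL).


IN - KILL: 3 - 1 = 2 surviving definitions
OUT = GEN + surviving = 8 + 2 = 10

10


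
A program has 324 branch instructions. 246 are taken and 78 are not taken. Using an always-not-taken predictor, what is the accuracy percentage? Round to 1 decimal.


Predictor: always-not-taken
Correct predictions = 78
Accuracy = 78 / 324 * 100 = 24.1%

24.1


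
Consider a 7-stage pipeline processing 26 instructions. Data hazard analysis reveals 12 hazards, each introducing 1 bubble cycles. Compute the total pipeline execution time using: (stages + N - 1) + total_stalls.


Base cycles = 7 + 26 - 1 = 32
Total stalls = 12 * 1 = 12
Total = 32 + 12 = 44

44


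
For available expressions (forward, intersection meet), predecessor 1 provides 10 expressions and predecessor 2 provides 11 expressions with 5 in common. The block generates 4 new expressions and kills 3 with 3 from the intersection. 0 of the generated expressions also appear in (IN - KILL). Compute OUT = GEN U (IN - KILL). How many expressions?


IN = intersection of predecessors = 5
IN - KILL = 5 - 3 = 2
|OUT| = |GEN| + |IN - KILL| - |GEN ∩ (IN - KILL)| = 4 + 2 - 0 = 6

6


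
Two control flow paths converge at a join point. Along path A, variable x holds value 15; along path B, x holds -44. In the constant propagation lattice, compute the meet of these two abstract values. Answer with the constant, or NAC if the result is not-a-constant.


Meet operation: if both paths give the same constant, result is that constant; if they differ, result is NAC (not-a-constant).
Path A: 15, Path B: -44 -> differ
Result: not-a-constant -> NAC

NAC


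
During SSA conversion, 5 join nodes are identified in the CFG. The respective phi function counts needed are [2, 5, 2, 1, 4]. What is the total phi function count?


Total phi functions = sum of phi functions at each join node
= 2 + 5 + 2 + 1 + 4 = 14

14


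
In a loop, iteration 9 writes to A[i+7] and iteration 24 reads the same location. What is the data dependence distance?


Distance = read iteration - write iteration
= 24 - 9 = 15

15


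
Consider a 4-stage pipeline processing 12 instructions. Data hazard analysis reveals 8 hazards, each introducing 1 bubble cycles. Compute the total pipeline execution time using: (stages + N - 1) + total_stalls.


Base cycles = 4 + 12 - 1 = 15
Total stalls = 8 * 1 = 8
Total = 15 + 8 = 23

23


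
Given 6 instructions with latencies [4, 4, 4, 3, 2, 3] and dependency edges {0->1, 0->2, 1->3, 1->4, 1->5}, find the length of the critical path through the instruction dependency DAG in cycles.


Compute longest path through dependency graph: dist(Ik) = max over predecessors of dist + latency(Ik).
dist(I0) = latency 4 = 4
dist(I1) = dist(I0) + 4 = 4 + 4 = 8
dist(I2) = dist(I0) + 4 = 4 + 4 = 8
dist(I3) = dist(I1) + 3 = 8 + 3 = 11
dist(I4) = dist(I1) + 2 = 8 + 2 = 10
dist(I5) = dist(I1) + 3 = 8 + 3 = 11
Critical path = max dist = 11

11


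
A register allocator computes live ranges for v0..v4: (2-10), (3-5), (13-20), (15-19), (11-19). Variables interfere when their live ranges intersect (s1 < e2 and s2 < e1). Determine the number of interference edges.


Check all pairs for overlapping intervals.
Two intervals (s1,e1) and (s2,e2) overlap if s1 < e2 and s2 < e1.
v0 (2-10) vs v1..v4: overlaps v1 -> 1
v1 (3-5) vs v2..v4: overlaps none -> 0
v2 (13-20) vs v3..v4: overlaps v3, v4 -> 2
v3 (15-19) vs v4: overlaps v4 -> 1
Total overlapping pairs = 1 + 0 + 2 + 1 = 4

4


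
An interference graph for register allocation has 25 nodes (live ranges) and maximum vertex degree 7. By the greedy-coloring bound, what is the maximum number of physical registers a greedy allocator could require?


Greedy coloring never needs more than (max_degree + 1) colors: when coloring a vertex, at most max_degree neighbors are already colored.
Upper bound = 7 + 1 = 8

8


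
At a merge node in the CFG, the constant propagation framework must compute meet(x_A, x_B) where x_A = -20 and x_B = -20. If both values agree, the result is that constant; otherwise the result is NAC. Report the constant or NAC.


Meet operation: if both paths give the same constant, result is that constant; if they differ, result is NAC (not-a-constant).
Path A: -20, Path B: -20 -> equal
Result: constant -> -20

-20


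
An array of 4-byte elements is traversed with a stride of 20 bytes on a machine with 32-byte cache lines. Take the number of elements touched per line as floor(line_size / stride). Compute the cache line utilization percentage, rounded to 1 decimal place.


Elements per cache line = floor(32 / 20) = 1
Bytes used = 1 * 4 = 4
Utilization = 4 / 32 * 100 = 12.5%

12.5


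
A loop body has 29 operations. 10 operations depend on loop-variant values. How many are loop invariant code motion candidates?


Invariant candidates = total - loop-dependent
= 29 - 10 = 19

19


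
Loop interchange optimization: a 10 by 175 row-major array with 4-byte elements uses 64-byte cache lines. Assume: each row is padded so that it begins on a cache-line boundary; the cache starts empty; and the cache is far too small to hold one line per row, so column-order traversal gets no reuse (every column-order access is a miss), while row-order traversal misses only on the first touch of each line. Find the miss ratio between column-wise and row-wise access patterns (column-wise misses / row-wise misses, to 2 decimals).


Each row occupies 175 * 4 = 700 bytes and starts on a line boundary, so it spans ceil(700 / 64) = 11 cache lines.
Row-major traversal misses (one per line touched): 10 * ceil(175 * 4 / 64) = 110
Column-major traversal misses (no reuse, every access misses): 10 * 175 = 1750
Ratio = 1750 / 110 = 15.91

15.91
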